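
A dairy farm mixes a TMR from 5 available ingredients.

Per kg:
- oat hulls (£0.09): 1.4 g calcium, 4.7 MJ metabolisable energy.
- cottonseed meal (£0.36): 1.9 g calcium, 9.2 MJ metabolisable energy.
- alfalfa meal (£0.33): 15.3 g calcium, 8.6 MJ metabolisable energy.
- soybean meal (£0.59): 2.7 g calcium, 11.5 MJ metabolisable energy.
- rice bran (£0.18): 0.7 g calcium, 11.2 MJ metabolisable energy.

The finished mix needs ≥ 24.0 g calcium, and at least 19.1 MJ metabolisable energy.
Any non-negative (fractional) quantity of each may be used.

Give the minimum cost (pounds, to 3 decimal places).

Set it up as a linear program. Let x1 = kg of oat hulls, x2 = kg of cottonseed meal, x3 = kg of alfalfa meal, x4 = kg of soybean meal, x5 = kg of rice bran.
min 0.09x1 + 0.36x2 + 0.33x3 + 0.59x4 + 0.18x5 subject to:
  1.4x1 + 1.9x2 + 15.3x3 + 2.7x4 + 0.7x5 ≥ 24   (calcium)
  4.7x1 + 9.2x2 + 8.6x3 + 11.5x4 + 11.2x5 ≥ 19.1   (metabolisable energy)
  x1, x2, x3, x4, x5 ≥ 0.
The optimal basis is {alfalfa meal, rice bran}; oat hulls, cottonseed meal, soybean meal drop out. The calcium and metabolisable energy requirements are met with equality.
So alfalfa meal = 1.545 kg, rice bran = 0.5191 kg.
Hence cost = 0.33·1.545 + 0.18·0.5191 = £0.60329.

£0.603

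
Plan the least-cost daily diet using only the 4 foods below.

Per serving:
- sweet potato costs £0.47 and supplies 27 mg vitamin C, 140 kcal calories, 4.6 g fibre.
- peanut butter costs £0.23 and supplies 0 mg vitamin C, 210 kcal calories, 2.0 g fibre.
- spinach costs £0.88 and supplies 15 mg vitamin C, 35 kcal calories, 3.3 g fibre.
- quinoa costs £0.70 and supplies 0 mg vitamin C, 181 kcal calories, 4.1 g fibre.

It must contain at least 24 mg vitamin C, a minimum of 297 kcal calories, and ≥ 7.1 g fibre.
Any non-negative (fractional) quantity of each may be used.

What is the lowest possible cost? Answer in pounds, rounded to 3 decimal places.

£0.739

This is a linear program. Let x1 = servings of sweet potato, x2 = servings of peanut butter, x3 = servings of spinach, x4 = servings of quinoa.
Minimize 0.47x1 + 0.23x2 + 0.88x3 + 0.7x4 s.t.:
  27x1 + 15x3 ≥ 24   (vitamin C)
  140x1 + 210x2 + 35x3 + 181x4 ≥ 297   (calories)
  4.6x1 + 2x2 + 3.3x3 + 4.1x4 ≥ 7.1   (fibre)
  x1, x2, x3, x4 ≥ 0.
The optimal basis is {sweet potato, peanut butter}; spinach, quinoa drop out. The calories and fibre requirements are met with equality.
Optimal quantities: sweet potato = 1.3076 servings, peanut butter = 0.54257 servings.
Objective = 0.47·1.3076 + 0.23·0.54257 = 0.73936.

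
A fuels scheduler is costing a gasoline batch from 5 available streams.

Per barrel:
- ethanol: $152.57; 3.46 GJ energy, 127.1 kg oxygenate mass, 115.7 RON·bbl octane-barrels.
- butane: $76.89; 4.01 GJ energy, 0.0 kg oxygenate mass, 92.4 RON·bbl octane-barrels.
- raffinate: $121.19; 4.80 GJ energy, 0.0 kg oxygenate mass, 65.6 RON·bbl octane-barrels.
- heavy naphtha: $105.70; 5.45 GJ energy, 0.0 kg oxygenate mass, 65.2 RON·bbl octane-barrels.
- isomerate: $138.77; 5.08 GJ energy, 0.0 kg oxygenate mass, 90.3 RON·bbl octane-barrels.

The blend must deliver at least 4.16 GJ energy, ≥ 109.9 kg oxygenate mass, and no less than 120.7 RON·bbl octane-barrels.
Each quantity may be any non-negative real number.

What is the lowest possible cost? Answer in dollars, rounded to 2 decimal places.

$154.32

Let x1 = barrels of ethanol, x2 = barrels of butane, x3 = barrels of raffinate, x4 = barrels of heavy naphtha, x5 = barrels of isomerate.
Minimize 152.57x1 + 76.89x2 + 121.19x3 + 105.7x4 + 138.77x5 with:
  3.46x1 + 4.01x2 + 4.8x3 + 5.45x4 + 5.08x5 ≥ 4.16   (energy)
  127.1x1 ≥ 109.9   (oxygenate mass)
  115.7x1 + 92.4x2 + 65.6x3 + 65.2x4 + 90.3x5 ≥ 120.7   (octane-barrels)
  x1, x2, x3, x4, x5 ≥ 0.
At the optimum only ethanol, butane are positive (raffinate, heavy naphtha, isomerate = 0). The energy and oxygenate mass requirements are met with equality.
So ethanol = 0.86467 barrels, butane = 0.29133 barrels.
Total cost: 152.57·0.86467 + 76.89·0.29133 = 154.3231.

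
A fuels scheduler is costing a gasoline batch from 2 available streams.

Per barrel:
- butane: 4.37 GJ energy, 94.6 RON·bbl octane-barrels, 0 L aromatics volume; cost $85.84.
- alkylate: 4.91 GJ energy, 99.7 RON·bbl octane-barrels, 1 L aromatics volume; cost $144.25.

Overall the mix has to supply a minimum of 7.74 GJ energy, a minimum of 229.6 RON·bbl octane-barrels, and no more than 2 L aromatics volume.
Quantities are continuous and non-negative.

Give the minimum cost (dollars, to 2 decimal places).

Set it up as a linear program. Let x1 = barrels of butane, x2 = barrels of alkylate.
Minimise 85.84x1 + 144.25x2 s.t.:
  4.37x1 + 4.91x2 ≥ 7.74   (energy)
  94.6x1 + 99.7x2 ≥ 229.6   (octane-barrels)
  1x2 ≤ 2   (aromatics volume)
  x1, x2 ≥ 0.
The optimal basis is {butane}; alkylate drops out. The octane-barrels requirement is met with equality.
Solving gives x1 = 2.4271.
Cost = 85.84·2.4271 = 208.3423.

$208.34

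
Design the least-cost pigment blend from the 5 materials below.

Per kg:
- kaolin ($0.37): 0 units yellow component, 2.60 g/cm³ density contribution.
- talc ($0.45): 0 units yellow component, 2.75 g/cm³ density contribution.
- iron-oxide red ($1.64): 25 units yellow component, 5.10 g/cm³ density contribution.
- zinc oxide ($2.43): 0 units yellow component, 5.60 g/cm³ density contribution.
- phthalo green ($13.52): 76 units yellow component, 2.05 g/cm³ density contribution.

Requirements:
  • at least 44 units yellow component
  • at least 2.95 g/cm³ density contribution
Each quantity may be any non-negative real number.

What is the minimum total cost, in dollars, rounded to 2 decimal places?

Set it up as a linear program. Let x1 = kg of kaolin, x2 = kg of talc, x3 = kg of iron-oxide red, x4 = kg of zinc oxide, x5 = kg of phthalo green.
Minimise 0.37x1 + 0.45x2 + 1.64x3 + 2.43x4 + 13.52x5 subject to:
  25x3 + 76x5 ≥ 44   (yellow component)
  2.6x1 + 2.75x2 + 5.1x3 + 5.6x4 + 2.05x5 ≥ 2.95   (density contribution)
  x1, x2, x3, x4, x5 ≥ 0.
The minimum-cost mix takes nothing from kaolin, talc, zinc oxide, phthalo green — only iron-oxide red. The yellow component requirement is met with equality.
So iron-oxide red = 1.76 kg.
Total cost: 1.64·1.76 = 2.8864.

$2.89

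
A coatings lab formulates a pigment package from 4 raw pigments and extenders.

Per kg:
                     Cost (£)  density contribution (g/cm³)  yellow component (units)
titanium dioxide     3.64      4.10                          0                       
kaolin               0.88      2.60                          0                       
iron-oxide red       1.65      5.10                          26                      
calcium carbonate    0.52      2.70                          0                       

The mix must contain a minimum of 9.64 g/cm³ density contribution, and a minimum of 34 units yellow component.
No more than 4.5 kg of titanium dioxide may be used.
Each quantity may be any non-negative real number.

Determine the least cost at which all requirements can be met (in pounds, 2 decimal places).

£2.73

This is a linear program. Let x1 = kg of titanium dioxide, x2 = kg of kaolin, x3 = kg of iron-oxide red, x4 = kg of calcium carbonate.
Minimize 3.64x1 + 0.88x2 + 1.65x3 + 0.52x4 subject to:
  4.1x1 + 2.6x2 + 5.1x3 + 2.7x4 ≥ 9.64   (density contribution)
  26x3 ≥ 34   (yellow component)
  x1 ≤ 4.5
  x1, x2, x3, x4 ≥ 0.
The optimal basis is {iron-oxide red, calcium carbonate}; titanium dioxide, kaolin drop out. Binding constraints: density contribution and yellow component.
Solving gives x3 = 1.308, x4 = 1.1.
Cost = 1.65·1.308 + 0.52·1.1 = 2.7302.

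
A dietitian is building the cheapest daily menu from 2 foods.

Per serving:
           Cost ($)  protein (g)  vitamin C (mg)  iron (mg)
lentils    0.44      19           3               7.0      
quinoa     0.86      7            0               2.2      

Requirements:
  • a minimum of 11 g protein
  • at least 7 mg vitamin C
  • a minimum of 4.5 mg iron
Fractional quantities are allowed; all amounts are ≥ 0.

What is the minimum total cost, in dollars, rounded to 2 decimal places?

Let x1 = servings of lentils, x2 = servings of quinoa.
Minimize 0.44x1 + 0.86x2 subject to:
  19x1 + 7x2 ≥ 11   (protein)
  3x1 ≥ 7   (vitamin C)
  7x1 + 2.2x2 ≥ 4.5   (iron)
  x1, x2 ≥ 0.
The minimum-cost mix takes nothing from quinoa — only lentils. The vitamin C requirement is met with equality.
Optimal quantities: lentils = 2.333 servings.
Objective = 0.44·2.333 = 1.0265.

$1.03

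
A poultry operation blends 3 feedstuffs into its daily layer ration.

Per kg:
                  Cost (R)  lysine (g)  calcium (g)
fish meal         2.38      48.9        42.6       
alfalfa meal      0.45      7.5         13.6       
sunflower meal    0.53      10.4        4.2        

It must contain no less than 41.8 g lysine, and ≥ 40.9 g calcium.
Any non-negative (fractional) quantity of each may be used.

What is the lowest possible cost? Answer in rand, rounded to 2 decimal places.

R2.09

Set it up as a linear program. Let x1 = kg of fish meal, x2 = kg of alfalfa meal, x3 = kg of sunflower meal.
Minimise 2.38x1 + 0.45x2 + 0.53x3 with:
  48.9x1 + 7.5x2 + 10.4x3 ≥ 41.8   (lysine)
  42.6x1 + 13.6x2 + 4.2x3 ≥ 40.9   (calcium)
  x1, x2, x3 ≥ 0.
At the optimum only fish meal, alfalfa meal are positive (sunflower meal = 0). The lysine and calcium requirements are met with equality.
Solving gives x1 = 0.7575, x2 = 0.6347.
Cost = 2.38·0.7575 + 0.45·0.6347 = 2.0885.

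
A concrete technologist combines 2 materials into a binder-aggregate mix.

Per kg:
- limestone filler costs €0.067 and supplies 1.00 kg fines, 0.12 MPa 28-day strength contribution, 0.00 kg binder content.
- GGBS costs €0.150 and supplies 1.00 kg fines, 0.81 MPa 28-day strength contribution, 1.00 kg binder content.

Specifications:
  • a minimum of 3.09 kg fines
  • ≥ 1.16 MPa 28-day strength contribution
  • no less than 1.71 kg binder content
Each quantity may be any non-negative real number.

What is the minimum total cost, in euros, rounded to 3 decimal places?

€0.349

Let x1 = kg of limestone filler, x2 = kg of GGBS.
min 0.067x1 + 0.15x2 s.t.:
  1x1 + 1x2 ≥ 3.09   (fines)
  0.12x1 + 0.81x2 ≥ 1.16   (28-day strength contribution)
  1x2 ≥ 1.71   (binder content)
  x1, x2 ≥ 0.
Both inputs are positive at the optimum. The fines and binder content requirements are met with equality.
So limestone filler = 1.38 kg, GGBS = 1.71 kg.
Hence cost = 0.067·1.38 + 0.15·1.71 = €0.34896.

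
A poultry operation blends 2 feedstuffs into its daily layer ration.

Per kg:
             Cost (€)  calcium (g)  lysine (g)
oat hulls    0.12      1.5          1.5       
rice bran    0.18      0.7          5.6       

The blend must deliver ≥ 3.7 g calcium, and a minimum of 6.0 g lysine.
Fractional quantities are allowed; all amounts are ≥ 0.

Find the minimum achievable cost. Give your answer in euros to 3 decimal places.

€0.354

This is a linear program. Let x1 = kg of oat hulls, x2 = kg of rice bran.
min 0.12x1 + 0.18x2 subject to:
  1.5x1 + 0.7x2 ≥ 3.7   (calcium)
  1.5x1 + 5.6x2 ≥ 6   (lysine)
  x1, x2 ≥ 0.
Both inputs are positive at the optimum. There the calcium and lysine constraints are tight.
Optimal quantities: oat hulls = 2.248 kg, rice bran = 0.4694 kg.
Total cost: 0.12·2.248 + 0.18·0.4694 = 0.35425.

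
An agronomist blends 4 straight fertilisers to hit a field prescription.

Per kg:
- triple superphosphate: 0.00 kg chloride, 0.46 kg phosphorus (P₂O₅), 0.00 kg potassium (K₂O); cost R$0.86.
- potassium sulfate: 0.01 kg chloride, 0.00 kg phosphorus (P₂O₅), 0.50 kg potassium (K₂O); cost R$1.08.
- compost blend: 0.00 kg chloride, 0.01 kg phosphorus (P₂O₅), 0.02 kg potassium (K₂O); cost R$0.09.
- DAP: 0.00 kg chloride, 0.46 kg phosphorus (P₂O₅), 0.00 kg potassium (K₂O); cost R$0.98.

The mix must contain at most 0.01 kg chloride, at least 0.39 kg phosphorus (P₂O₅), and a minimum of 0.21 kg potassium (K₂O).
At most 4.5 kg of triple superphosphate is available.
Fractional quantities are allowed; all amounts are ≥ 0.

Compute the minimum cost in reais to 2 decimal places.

R$1.18

This is a linear program. Let x1 = kg of triple superphosphate, x2 = kg of potassium sulfate, x3 = kg of compost blend, x4 = kg of DAP.
min 0.86x1 + 1.08x2 + 0.09x3 + 0.98x4 subject to:
  0.01x2 ≤ 0.01   (chloride)
  0.46x1 + 0.01x3 + 0.46x4 ≥ 0.39   (phosphorus (P₂O₅))
  0.5x2 + 0.02x3 ≥ 0.21   (potassium (K₂O))
  x1 ≤ 4.5
  x1, x2, x3, x4 ≥ 0.
The minimum-cost mix takes nothing from compost blend, DAP — only triple superphosphate, potassium sulfate. The phosphorus (P₂O₅) and potassium (K₂O) requirements are met with equality.
So triple superphosphate = 0.8478 kg, potassium sulfate = 0.42 kg.
Total cost: 0.86·0.8478 + 1.08·0.42 = 1.1827.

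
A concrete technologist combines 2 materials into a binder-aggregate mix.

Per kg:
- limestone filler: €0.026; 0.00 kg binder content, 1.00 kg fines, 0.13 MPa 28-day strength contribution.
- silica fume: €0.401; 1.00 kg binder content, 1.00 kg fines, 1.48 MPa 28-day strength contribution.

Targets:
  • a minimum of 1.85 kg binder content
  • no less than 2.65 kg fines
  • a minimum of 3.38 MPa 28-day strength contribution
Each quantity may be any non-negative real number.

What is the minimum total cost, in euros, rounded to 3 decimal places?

€0.870

This is a linear program. Let x1 = kg of limestone filler, x2 = kg of silica fume.
min 0.026x1 + 0.401x2 s.t.:
  1x2 ≥ 1.85   (binder content)
  1x1 + 1x2 ≥ 2.65   (fines)
  0.13x1 + 1.48x2 ≥ 3.38   (28-day strength contribution)
  x1, x2 ≥ 0.
Both inputs are positive at the optimum. Binding constraints: binder content and 28-day strength contribution.
Optimal quantities: limestone filler = 4.938 kg, silica fume = 1.85 kg.
Cost = 0.026·4.938 + 0.401·1.85 = 0.87024.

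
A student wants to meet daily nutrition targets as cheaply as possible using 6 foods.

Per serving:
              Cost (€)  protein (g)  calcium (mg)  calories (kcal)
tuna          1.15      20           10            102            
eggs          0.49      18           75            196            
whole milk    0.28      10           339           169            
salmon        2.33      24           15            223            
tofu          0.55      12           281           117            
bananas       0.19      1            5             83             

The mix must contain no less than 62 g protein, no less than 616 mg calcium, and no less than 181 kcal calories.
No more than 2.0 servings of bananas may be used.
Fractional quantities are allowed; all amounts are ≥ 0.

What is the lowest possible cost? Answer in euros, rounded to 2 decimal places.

€1.70

Let x1 = servings of tuna, x2 = servings of eggs, x3 = servings of whole milk, x4 = servings of salmon, x5 = servings of tofu, x6 = servings of bananas.
Minimize 1.15x1 + 0.49x2 + 0.28x3 + 2.33x4 + 0.55x5 + 0.19x6 with:
  20x1 + 18x2 + 10x3 + 24x4 + 12x5 + 1x6 ≥ 62   (protein)
  10x1 + 75x2 + 339x3 + 15x4 + 281x5 + 5x6 ≥ 616   (calcium)
  102x1 + 196x2 + 169x3 + 223x4 + 117x5 + 83x6 ≥ 181   (calories)
  x6 ≤ 2
  x1, x2, x3, x4, x5, x6 ≥ 0.
The cheapest feasible vertex uses only eggs, whole milk; tuna, salmon, tofu, bananas are not used. Binding constraints: protein and calcium.
That vertex is x2 = 2.776, x3 = 1.203.
Objective = 0.49·2.776 + 0.28·1.203 = 1.6971.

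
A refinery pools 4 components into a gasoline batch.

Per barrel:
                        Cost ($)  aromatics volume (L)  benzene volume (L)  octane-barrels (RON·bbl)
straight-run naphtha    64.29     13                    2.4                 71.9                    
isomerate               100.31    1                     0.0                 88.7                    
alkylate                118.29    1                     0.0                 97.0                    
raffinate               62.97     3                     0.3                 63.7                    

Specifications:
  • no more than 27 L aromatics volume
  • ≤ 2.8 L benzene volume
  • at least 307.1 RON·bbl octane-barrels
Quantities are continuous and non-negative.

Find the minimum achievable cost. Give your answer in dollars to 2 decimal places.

$299.12

Set it up as a linear program. Let x1 = barrels of straight-run naphtha, x2 = barrels of isomerate, x3 = barrels of alkylate, x4 = barrels of raffinate.
Minimize 64.29x1 + 100.31x2 + 118.29x3 + 62.97x4 with:
  13x1 + 1x2 + 1x3 + 3x4 ≤ 27   (aromatics volume)
  2.4x1 + 0.3x4 ≤ 2.8   (benzene volume)
  71.9x1 + 88.7x2 + 97x3 + 63.7x4 ≥ 307.1   (octane-barrels)
  x1, x2, x3, x4 ≥ 0.
The optimal basis is {straight-run naphtha, raffinate}; isomerate, alkylate drop out. The benzene volume and octane-barrels requirements are met with equality.
Optimal quantities: straight-run naphtha = 0.65669 barrels, raffinate = 4.0798 barrels.
Total cost: 64.29·0.65669 + 62.97·4.0798 = 299.1236.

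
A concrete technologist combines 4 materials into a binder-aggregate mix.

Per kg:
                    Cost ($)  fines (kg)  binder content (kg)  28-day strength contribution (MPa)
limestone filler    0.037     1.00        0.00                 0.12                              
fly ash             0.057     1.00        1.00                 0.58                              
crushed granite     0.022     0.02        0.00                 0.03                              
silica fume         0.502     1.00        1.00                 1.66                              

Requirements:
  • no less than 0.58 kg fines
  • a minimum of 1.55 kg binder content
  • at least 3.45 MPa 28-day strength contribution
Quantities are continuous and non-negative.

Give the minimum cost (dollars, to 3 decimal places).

$0.339

Let x1 = kg of limestone filler, x2 = kg of fly ash, x3 = kg of crushed granite, x4 = kg of silica fume.
Minimise 0.037x1 + 0.057x2 + 0.022x3 + 0.502x4 subject to:
  1x1 + 1x2 + 0.02x3 + 1x4 ≥ 0.58   (fines)
  1x2 + 1x4 ≥ 1.55   (binder content)
  0.12x1 + 0.58x2 + 0.03x3 + 1.66x4 ≥ 3.45   (28-day strength contribution)
  x1, x2, x3, x4 ≥ 0.
The optimal basis is {fly ash}; limestone filler, crushed granite, silica fume drop out. Binding constraint: 28-day strength contribution.
Solving gives x2 = 5.948.
Cost = 0.057·5.948 = 0.33904.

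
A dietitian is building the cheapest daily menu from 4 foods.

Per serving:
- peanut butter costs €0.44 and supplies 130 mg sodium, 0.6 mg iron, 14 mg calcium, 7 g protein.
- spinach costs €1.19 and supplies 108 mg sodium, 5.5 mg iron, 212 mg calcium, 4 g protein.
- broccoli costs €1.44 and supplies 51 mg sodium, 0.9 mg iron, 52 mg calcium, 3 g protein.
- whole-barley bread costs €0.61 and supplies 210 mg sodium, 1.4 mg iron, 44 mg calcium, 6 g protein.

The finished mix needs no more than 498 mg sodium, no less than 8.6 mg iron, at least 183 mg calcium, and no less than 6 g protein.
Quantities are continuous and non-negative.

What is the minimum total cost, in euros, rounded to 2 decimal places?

€1.86

Let x1 = servings of peanut butter, x2 = servings of spinach, x3 = servings of broccoli, x4 = servings of whole-barley bread.
Minimize 0.44x1 + 1.19x2 + 1.44x3 + 0.61x4 subject to:
  130x1 + 108x2 + 51x3 + 210x4 ≤ 498   (sodium)
  0.6x1 + 5.5x2 + 0.9x3 + 1.4x4 ≥ 8.6   (iron)
  14x1 + 212x2 + 52x3 + 44x4 ≥ 183   (calcium)
  7x1 + 4x2 + 3x3 + 6x4 ≥ 6   (protein)
  x1, x2, x3, x4 ≥ 0.
The optimal basis is {spinach}; peanut butter, broccoli, whole-barley bread drop out. The iron requirement is met with equality.
Optimal quantities: spinach = 1.564 servings.
Objective = 1.19·1.564 = 1.8612.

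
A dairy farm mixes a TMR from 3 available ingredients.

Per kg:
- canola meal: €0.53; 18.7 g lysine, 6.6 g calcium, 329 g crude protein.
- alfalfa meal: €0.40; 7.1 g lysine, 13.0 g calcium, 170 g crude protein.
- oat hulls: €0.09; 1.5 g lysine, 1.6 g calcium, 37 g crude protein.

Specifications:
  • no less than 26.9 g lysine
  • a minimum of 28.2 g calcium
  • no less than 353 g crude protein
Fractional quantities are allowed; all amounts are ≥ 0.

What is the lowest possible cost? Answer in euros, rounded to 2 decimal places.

€1.12

Set it up as a linear program. Let x1 = kg of canola meal, x2 = kg of alfalfa meal, x3 = kg of oat hulls.
Minimise 0.53x1 + 0.4x2 + 0.09x3 s.t.:
  18.7x1 + 7.1x2 + 1.5x3 ≥ 26.9   (lysine)
  6.6x1 + 13x2 + 1.6x3 ≥ 28.2   (calcium)
  329x1 + 170x2 + 37x3 ≥ 353   (crude protein)
  x1, x2, x3 ≥ 0.
At the optimum only canola meal, alfalfa meal are positive (oat hulls = 0). The lysine and calcium requirements are met with equality.
Optimal quantities: canola meal = 0.7617 kg, alfalfa meal = 1.783 kg.
Hence cost = 0.53·0.7617 + 0.4·1.783 = €1.1169.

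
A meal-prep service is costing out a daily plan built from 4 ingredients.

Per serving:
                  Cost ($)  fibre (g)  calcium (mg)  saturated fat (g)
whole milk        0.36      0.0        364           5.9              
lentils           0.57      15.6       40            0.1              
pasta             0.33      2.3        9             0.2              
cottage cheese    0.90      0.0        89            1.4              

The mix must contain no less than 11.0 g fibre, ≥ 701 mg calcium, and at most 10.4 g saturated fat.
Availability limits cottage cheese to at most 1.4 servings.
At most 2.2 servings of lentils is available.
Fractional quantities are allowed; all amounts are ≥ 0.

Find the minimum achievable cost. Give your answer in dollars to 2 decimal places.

$1.62

Treat it as an LP. Let x1 = servings of whole milk, x2 = servings of lentils, x3 = servings of pasta, x4 = servings of cottage cheese.
min 0.36x1 + 0.57x2 + 0.33x3 + 0.9x4 with:
  15.6x2 + 2.3x3 ≥ 11   (fibre)
  364x1 + 40x2 + 9x3 + 89x4 ≥ 701   (calcium)
  5.9x1 + 0.1x2 + 0.2x3 + 1.4x4 ≤ 10.4   (saturated fat)
  x4 ≤ 1.4
  x2 ≤ 2.2
  x1, x2, x3, x4 ≥ 0.
The cheapest feasible vertex uses only whole milk, lentils; pasta, cottage cheese are not used. The calcium and saturated fat requirements are met with equality.
That vertex is x1 = 1.733, x2 = 1.755.
Objective = 0.36·1.733 + 0.57·1.755 = 1.6242.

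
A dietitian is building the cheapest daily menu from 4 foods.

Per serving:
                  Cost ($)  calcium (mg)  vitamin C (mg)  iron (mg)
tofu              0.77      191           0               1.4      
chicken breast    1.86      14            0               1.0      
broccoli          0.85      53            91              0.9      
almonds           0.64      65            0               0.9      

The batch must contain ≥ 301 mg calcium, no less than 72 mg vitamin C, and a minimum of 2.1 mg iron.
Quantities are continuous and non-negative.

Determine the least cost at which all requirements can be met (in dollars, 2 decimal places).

Set it up as a linear program. Let x1 = servings of tofu, x2 = servings of chicken breast, x3 = servings of broccoli, x4 = servings of almonds.
min 0.77x1 + 1.86x2 + 0.85x3 + 0.64x4 s.t.:
  191x1 + 14x2 + 53x3 + 65x4 ≥ 301   (calcium)
  91x3 ≥ 72   (vitamin C)
  1.4x1 + 1x2 + 0.9x3 + 0.9x4 ≥ 2.1   (iron)
  x1, x2, x3, x4 ≥ 0.
At the optimum only tofu, broccoli are positive (chicken breast, almonds = 0). There the calcium and vitamin C constraints are tight.
Solving gives x1 = 1.356, x3 = 0.7912.
Total cost: 0.77·1.356 + 0.85·0.7912 = 1.7166.

$1.72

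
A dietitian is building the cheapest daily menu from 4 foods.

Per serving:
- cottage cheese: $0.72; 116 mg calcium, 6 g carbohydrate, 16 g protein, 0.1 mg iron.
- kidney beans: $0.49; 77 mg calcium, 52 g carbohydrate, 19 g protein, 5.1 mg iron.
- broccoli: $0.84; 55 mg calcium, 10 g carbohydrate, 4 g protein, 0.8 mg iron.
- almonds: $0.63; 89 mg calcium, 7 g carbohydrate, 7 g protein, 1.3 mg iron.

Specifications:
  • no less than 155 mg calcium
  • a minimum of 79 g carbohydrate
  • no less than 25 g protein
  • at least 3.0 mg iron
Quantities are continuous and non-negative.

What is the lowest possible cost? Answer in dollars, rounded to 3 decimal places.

$0.980

Treat it as an LP. Let x1 = servings of cottage cheese, x2 = servings of kidney beans, x3 = servings of broccoli, x4 = servings of almonds.
min 0.72x1 + 0.49x2 + 0.84x3 + 0.63x4 with:
  116x1 + 77x2 + 55x3 + 89x4 ≥ 155   (calcium)
  6x1 + 52x2 + 10x3 + 7x4 ≥ 79   (carbohydrate)
  16x1 + 19x2 + 4x3 + 7x4 ≥ 25   (protein)
  0.1x1 + 5.1x2 + 0.8x3 + 1.3x4 ≥ 3   (iron)
  x1, x2, x3, x4 ≥ 0.
At the optimum only cottage cheese, kidney beans are positive (broccoli, almonds = 0). The calcium and carbohydrate requirements are met with equality.
Solving gives x1 = 0.3549, x2 = 1.478.
Total cost: 0.72·0.3549 + 0.49·1.478 = 0.97975.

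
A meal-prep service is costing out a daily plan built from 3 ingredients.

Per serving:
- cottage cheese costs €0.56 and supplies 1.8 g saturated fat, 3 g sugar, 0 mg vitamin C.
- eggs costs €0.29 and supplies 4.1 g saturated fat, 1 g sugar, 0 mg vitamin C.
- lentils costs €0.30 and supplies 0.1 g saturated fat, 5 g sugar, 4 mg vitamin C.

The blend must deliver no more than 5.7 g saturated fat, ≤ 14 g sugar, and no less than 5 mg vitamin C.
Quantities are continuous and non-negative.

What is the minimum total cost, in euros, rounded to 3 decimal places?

This is a linear program. Let x1 = servings of cottage cheese, x2 = servings of eggs, x3 = servings of lentils.
Minimise 0.56x1 + 0.29x2 + 0.3x3 subject to:
  1.8x1 + 4.1x2 + 0.1x3 ≤ 5.7   (saturated fat)
  3x1 + 1x2 + 5x3 ≤ 14   (sugar)
  4x3 ≥ 5   (vitamin C)
  x1, x2, x3 ≥ 0.
The minimum-cost mix takes nothing from cottage cheese, eggs — only lentils. Binding constraint: vitamin C.
Solving gives x3 = 1.25.
Objective = 0.3·1.25 = 0.37500.

€0.375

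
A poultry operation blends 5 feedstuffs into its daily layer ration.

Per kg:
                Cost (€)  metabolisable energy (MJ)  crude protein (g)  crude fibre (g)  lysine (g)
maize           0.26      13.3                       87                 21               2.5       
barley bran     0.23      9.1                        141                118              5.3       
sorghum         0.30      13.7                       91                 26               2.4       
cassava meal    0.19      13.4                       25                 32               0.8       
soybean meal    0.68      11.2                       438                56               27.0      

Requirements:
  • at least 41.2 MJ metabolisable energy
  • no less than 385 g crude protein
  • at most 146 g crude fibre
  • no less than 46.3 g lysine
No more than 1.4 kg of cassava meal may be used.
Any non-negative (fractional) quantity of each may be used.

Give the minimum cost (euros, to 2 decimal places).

€1.46

Let x1 = kg of maize, x2 = kg of barley bran, x3 = kg of sorghum, x4 = kg of cassava meal, x5 = kg of soybean meal.
Minimize 0.26x1 + 0.23x2 + 0.3x3 + 0.19x4 + 0.68x5 subject to:
  13.3x1 + 9.1x2 + 13.7x3 + 13.4x4 + 11.2x5 ≥ 41.2   (metabolisable energy)
  87x1 + 141x2 + 91x3 + 25x4 + 438x5 ≥ 385   (crude protein)
  21x1 + 118x2 + 26x3 + 32x4 + 56x5 ≤ 146   (crude fibre)
  2.5x1 + 5.3x2 + 2.4x3 + 0.8x4 + 27x5 ≥ 46.3   (lysine)
  x4 ≤ 1.4
  x1, x2, x3, x4, x5 ≥ 0.
At the optimum only maize, barley bran, cassava meal, soybean meal are positive (sorghum = 0). Binding constraints: metabolisable energy, crude fibre, lysine, the cassava meal cap.
Solving gives x1 = 0.286, x2 = 0.02776, x4 = 1.4, x5 = 1.641.
Hence cost = 0.26·0.286 + 0.23·0.02776 + 0.19·1.4 + 0.68·1.641 = €1.4626.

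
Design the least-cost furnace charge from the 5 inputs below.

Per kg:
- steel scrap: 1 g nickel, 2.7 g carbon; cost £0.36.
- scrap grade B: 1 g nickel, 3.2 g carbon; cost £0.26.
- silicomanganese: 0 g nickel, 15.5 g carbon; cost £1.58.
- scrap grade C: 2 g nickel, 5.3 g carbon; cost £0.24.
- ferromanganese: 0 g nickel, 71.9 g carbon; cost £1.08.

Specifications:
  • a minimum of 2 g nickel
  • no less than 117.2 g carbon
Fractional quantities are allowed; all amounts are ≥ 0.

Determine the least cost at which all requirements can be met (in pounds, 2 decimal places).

£1.92

Let x1 = kg of steel scrap, x2 = kg of scrap grade B, x3 = kg of silicomanganese, x4 = kg of scrap grade C, x5 = kg of ferromanganese.
min 0.36x1 + 0.26x2 + 1.58x3 + 0.24x4 + 1.08x5 s.t.:
  1x1 + 1x2 + 2x4 ≥ 2   (nickel)
  2.7x1 + 3.2x2 + 15.5x3 + 5.3x4 + 71.9x5 ≥ 117.2   (carbon)
  x1, x2, x3, x4, x5 ≥ 0.
The minimum-cost mix takes nothing from steel scrap, scrap grade B, silicomanganese — only scrap grade C, ferromanganese. Binding constraints: nickel and carbon.
So scrap grade C = 1 kg, ferromanganese = 1.556 kg.
Hence cost = 0.24·1 + 1.08·1.556 = £1.9205.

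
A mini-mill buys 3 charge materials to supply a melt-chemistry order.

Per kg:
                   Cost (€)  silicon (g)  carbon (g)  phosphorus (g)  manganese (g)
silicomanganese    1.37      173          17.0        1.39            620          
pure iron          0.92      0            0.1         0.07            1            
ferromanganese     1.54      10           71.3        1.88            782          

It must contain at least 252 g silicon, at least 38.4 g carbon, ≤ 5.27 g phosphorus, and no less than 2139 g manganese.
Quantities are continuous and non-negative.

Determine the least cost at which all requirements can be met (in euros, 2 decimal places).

Treat it as an LP. Let x1 = kg of silicomanganese, x2 = kg of pure iron, x3 = kg of ferromanganese.
Minimize 1.37x1 + 0.92x2 + 1.54x3 s.t.:
  173x1 + 10x3 ≥ 252   (silicon)
  17x1 + 0.1x2 + 71.3x3 ≥ 38.4   (carbon)
  1.39x1 + 0.07x2 + 1.88x3 ≤ 5.27   (phosphorus)
  620x1 + 1x2 + 782x3 ≥ 2139   (manganese)
  x1, x2, x3 ≥ 0.
The minimum-cost mix takes nothing from pure iron — only silicomanganese, ferromanganese. The silicon and manganese requirements are met with equality.
Solving gives x1 = 1.3609, x3 = 1.6563.
Total cost: 1.37·1.3609 + 1.54·1.6563 = 4.4151.

€4.42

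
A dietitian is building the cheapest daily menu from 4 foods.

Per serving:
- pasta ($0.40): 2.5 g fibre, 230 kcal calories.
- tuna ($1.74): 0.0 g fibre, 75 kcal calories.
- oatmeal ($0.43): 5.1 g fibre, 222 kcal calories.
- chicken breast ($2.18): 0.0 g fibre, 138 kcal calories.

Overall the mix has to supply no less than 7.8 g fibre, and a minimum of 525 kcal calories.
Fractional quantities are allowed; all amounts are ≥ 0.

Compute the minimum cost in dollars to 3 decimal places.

Let x1 = servings of pasta, x2 = servings of tuna, x3 = servings of oatmeal, x4 = servings of chicken breast.
min 0.4x1 + 1.74x2 + 0.43x3 + 2.18x4 subject to:
  2.5x1 + 5.1x3 ≥ 7.8   (fibre)
  230x1 + 75x2 + 222x3 + 138x4 ≥ 525   (calories)
  x1, x2, x3, x4 ≥ 0.
The optimal basis is {pasta, oatmeal}; tuna, chicken breast drop out. There the fibre and calories constraints are tight.
Solving gives x1 = 1.531, x3 = 0.7791.
Objective = 0.4·1.531 + 0.43·0.7791 = 0.94741.

$0.947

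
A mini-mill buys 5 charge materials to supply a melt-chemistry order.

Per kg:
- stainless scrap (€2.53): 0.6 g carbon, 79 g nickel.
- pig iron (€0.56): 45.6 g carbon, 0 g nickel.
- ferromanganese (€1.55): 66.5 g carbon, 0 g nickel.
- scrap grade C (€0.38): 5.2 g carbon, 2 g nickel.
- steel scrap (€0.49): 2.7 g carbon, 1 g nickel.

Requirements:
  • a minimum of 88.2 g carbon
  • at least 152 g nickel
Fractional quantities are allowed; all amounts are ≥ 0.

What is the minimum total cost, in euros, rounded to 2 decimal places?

Let x1 = kg of stainless scrap, x2 = kg of pig iron, x3 = kg of ferromanganese, x4 = kg of scrap grade C, x5 = kg of steel scrap.
Minimize 2.53x1 + 0.56x2 + 1.55x3 + 0.38x4 + 0.49x5 with:
  0.6x1 + 45.6x2 + 66.5x3 + 5.2x4 + 2.7x5 ≥ 88.2   (carbon)
  79x1 + 2x4 + 1x5 ≥ 152   (nickel)
  x1, x2, x3, x4, x5 ≥ 0.
The cheapest feasible vertex uses only stainless scrap, pig iron; ferromanganese, scrap grade C, steel scrap are not used. There the carbon and nickel constraints are tight.
Optimal quantities: stainless scrap = 1.924 kg, pig iron = 1.909 kg.
Hence cost = 2.53·1.924 + 0.56·1.909 = €5.9368.

€5.94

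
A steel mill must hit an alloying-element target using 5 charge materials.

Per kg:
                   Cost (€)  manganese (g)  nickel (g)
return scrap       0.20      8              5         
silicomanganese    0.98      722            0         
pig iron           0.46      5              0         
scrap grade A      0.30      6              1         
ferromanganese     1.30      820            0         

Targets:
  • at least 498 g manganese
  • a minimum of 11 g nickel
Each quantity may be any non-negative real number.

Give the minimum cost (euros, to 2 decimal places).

This is a linear program. Let x1 = kg of return scrap, x2 = kg of silicomanganese, x3 = kg of pig iron, x4 = kg of scrap grade A, x5 = kg of ferromanganese.
Minimize 0.2x1 + 0.98x2 + 0.46x3 + 0.3x4 + 1.3x5 with:
  8x1 + 722x2 + 5x3 + 6x4 + 820x5 ≥ 498   (manganese)
  5x1 + 1x4 ≥ 11   (nickel)
  x1, x2, x3, x4, x5 ≥ 0.
The minimum-cost mix takes nothing from pig iron, scrap grade A, ferromanganese — only return scrap, silicomanganese. There the manganese and nickel constraints are tight.
That vertex is x1 = 2.2, x2 = 0.6654.
Cost = 0.2·2.2 + 0.98·0.6654 = 1.0921.

€1.09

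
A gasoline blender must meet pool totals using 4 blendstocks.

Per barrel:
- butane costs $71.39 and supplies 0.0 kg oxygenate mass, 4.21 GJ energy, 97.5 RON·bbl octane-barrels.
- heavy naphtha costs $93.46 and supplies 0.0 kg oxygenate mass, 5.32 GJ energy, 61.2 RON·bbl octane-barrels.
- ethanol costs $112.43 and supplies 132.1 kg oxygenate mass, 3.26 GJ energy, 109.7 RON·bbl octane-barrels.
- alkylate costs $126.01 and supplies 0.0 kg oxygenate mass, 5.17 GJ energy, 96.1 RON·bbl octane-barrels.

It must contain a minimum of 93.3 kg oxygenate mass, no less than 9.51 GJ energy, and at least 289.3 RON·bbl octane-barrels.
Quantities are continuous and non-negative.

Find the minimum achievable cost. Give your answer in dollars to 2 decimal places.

$234.50

This is a linear program. Let x1 = barrels of butane, x2 = barrels of heavy naphtha, x3 = barrels of ethanol, x4 = barrels of alkylate.
Minimize 71.39x1 + 93.46x2 + 112.43x3 + 126.01x4 s.t.:
  132.1x3 ≥ 93.3   (oxygenate mass)
  4.21x1 + 5.32x2 + 3.26x3 + 5.17x4 ≥ 9.51   (energy)
  97.5x1 + 61.2x2 + 109.7x3 + 96.1x4 ≥ 289.3   (octane-barrels)
  x1, x2, x3, x4 ≥ 0.
The minimum-cost mix takes nothing from heavy naphtha, alkylate — only butane, ethanol. Binding constraints: oxygenate mass and octane-barrels.
That vertex is x1 = 2.1725, x3 = 0.70628.
Objective = 71.39·2.1725 + 112.43·0.70628 = 234.5018.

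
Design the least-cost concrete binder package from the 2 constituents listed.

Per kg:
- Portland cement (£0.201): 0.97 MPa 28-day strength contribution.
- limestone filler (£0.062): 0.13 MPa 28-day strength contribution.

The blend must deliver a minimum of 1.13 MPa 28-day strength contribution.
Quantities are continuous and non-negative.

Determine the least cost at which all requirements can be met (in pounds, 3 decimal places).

£0.234

Treat it as an LP. Let x1 = kg of Portland cement, x2 = kg of limestone filler.
Minimize 0.201x1 + 0.062x2 with:
  0.97x1 + 0.13x2 ≥ 1.13   (28-day strength contribution)
  x1, x2 ≥ 0.
The cheapest feasible vertex uses only Portland cement; limestone filler is not used. There the 28-day strength contribution constraint is tight.
That vertex is x1 = 1.165.
Cost = 0.201·1.165 = 0.23417.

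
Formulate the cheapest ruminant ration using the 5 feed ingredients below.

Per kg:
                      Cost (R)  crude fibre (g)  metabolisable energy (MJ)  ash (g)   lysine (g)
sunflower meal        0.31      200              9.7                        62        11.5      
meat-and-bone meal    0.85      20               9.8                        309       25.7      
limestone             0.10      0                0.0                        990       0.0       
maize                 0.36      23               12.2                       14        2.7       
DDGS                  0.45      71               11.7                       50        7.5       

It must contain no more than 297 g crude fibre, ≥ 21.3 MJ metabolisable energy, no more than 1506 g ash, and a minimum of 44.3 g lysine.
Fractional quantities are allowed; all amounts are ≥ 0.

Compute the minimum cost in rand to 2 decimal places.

Let x1 = kg of sunflower meal, x2 = kg of meat-and-bone meal, x3 = kg of limestone, x4 = kg of maize, x5 = kg of DDGS.
Minimise 0.31x1 + 0.85x2 + 0.1x3 + 0.36x4 + 0.45x5 s.t.:
  200x1 + 20x2 + 23x4 + 71x5 ≤ 297   (crude fibre)
  9.7x1 + 9.8x2 + 12.2x4 + 11.7x5 ≥ 21.3   (metabolisable energy)
  62x1 + 309x2 + 990x3 + 14x4 + 50x5 ≤ 1506   (ash)
  11.5x1 + 25.7x2 + 2.7x4 + 7.5x5 ≥ 44.3   (lysine)
  x1, x2, x3, x4, x5 ≥ 0.
The optimal basis is {sunflower meal, meat-and-bone meal}; limestone, maize, DDGS drop out. Binding constraints: crude fibre and lysine.
That vertex is x1 = 1.374, x2 = 1.109.
Total cost: 0.31·1.374 + 0.85·1.109 = 1.3686.

R1.37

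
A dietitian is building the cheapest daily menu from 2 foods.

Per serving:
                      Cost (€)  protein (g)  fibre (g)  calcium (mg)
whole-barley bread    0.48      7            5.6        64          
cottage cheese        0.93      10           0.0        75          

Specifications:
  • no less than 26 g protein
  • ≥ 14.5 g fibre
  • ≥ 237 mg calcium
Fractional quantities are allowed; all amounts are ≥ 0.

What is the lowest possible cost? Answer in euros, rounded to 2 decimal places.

€1.78

Set it up as a linear program. Let x1 = servings of whole-barley bread, x2 = servings of cottage cheese.
Minimise 0.48x1 + 0.93x2 subject to:
  7x1 + 10x2 ≥ 26   (protein)
  5.6x1 ≥ 14.5   (fibre)
  64x1 + 75x2 ≥ 237   (calcium)
  x1, x2 ≥ 0.
The minimum-cost mix takes nothing from cottage cheese — only whole-barley bread. The protein requirement is met with equality.
So whole-barley bread = 3.714 servings.
Total cost: 0.48·3.714 = 1.7827.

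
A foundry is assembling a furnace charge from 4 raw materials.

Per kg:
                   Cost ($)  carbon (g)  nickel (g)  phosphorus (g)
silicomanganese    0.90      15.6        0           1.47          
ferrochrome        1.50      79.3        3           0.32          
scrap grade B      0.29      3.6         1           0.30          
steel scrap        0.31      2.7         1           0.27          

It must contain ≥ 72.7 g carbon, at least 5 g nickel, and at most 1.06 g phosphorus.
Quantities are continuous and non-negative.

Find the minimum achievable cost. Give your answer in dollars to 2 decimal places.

$1.95

Treat it as an LP. Let x1 = kg of silicomanganese, x2 = kg of ferrochrome, x3 = kg of scrap grade B, x4 = kg of steel scrap.
Minimise 0.9x1 + 1.5x2 + 0.29x3 + 0.31x4 with:
  15.6x1 + 79.3x2 + 3.6x3 + 2.7x4 ≥ 72.7   (carbon)
  3x2 + 1x3 + 1x4 ≥ 5   (nickel)
  1.47x1 + 0.32x2 + 0.3x3 + 0.27x4 ≤ 1.06   (phosphorus)
  x1, x2, x3, x4 ≥ 0.
The cheapest feasible vertex uses only ferrochrome, scrap grade B; silicomanganese, steel scrap are not used. There the carbon and nickel constraints are tight.
So ferrochrome = 0.7985 kg, scrap grade B = 2.604 kg.
Hence cost = 1.5·0.7985 + 0.29·2.604 = $1.9529.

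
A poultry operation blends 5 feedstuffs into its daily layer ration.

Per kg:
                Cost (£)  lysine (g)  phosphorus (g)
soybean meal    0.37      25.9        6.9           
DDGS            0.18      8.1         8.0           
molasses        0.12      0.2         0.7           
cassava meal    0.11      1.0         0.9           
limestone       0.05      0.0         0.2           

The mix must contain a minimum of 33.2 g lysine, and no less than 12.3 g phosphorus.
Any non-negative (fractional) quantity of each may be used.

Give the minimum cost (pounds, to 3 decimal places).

£0.512

Let x1 = kg of soybean meal, x2 = kg of DDGS, x3 = kg of molasses, x4 = kg of cassava meal, x5 = kg of limestone.
Minimise 0.37x1 + 0.18x2 + 0.12x3 + 0.11x4 + 0.05x5 s.t.:
  25.9x1 + 8.1x2 + 0.2x3 + 1x4 ≥ 33.2   (lysine)
  6.9x1 + 8x2 + 0.7x3 + 0.9x4 + 0.2x5 ≥ 12.3   (phosphorus)
  x1, x2, x3, x4, x5 ≥ 0.
The cheapest feasible vertex uses only soybean meal, DDGS; molasses, cassava meal, limestone are not used. Binding constraints: lysine and phosphorus.
Optimal quantities: soybean meal = 1.097 kg, DDGS = 0.5914 kg.
Cost = 0.37·1.097 + 0.18·0.5914 = 0.51234.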